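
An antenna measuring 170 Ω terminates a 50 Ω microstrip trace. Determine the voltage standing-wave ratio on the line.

Γ = (170 − 50)/(170 + 50) = 0.545
VSWR = (1 + 0.545)/(1 − 0.545)

VSWR ≈ 3.4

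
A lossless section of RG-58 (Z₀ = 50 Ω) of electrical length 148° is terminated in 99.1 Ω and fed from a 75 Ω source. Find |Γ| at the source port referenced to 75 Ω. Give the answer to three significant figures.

|Γ| ≈ 0.31

tan(βl) = -0.625
Z_in = Z_0·(Z_L + jZ_0·tanβl)/(Z_0 + jZ_L·tanβl) = 54.4 + j36.1 Ω
Γ_s = (Z_in − Z_s)/(Z_in + Z_s) = (-20.6 + j36.1)/(129 + j36.1), |Γ_s| = 0.31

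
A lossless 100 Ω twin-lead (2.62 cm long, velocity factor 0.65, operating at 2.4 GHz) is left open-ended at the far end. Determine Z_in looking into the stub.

Z_in ≈ +j49 Ω

λ = v/f = 0.65·c / 2.4 GHz = 0.0813 m
βl = 2π·l/λ = 2π × 0.322 = 116°
tan(βl) = -2.04
For an open-ended stub, Z_in = −jZ_0·cot(βl) = −jZ_0/tan(βl)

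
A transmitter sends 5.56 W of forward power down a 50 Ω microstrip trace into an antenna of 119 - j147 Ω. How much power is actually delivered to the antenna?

|Γ| = |(69 − j147)/(169 − j147)| = 0.725
|Γ|² = 0.526
P_refl = |Γ|²·P_inc = 2.92 W, P_del = (1 − |Γ|²)·P_inc = 2.64 W

P_delivered ≈ 2.64 W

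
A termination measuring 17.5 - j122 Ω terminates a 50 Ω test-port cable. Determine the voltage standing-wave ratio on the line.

Γ = (Z_L − Z_0)/(Z_L + Z_0) = (-32.5 − j122)/(67.5 − j122)
|Γ| = 126/139 = 0.906
VSWR = (1 + |Γ|)/(1 − |Γ|) = 1.91/0.0945

VSWR ≈ 20.2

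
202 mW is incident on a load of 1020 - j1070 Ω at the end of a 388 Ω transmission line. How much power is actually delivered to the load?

P_delivered ≈ 102 mW

|Γ| = |(632 − j1070)/(1408 − j1070)| = 0.703
|Γ|² = 0.494
P_refl = |Γ|²·P_inc = 99.7 mW, P_del = (1 − |Γ|²)·P_inc = 102 mW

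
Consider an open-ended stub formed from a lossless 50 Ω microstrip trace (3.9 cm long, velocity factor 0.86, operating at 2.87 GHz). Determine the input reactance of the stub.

X_in ≈ 113 Ω (inductive)

λ = v/f = 0.86·c / 2.87 GHz = 0.0899 m
βl = 2π·l/λ = 2π × 0.434 = 156°
tan(βl) = -0.441
For an open-ended stub, Z_in = −jZ_0·cot(βl) = −jZ_0/tan(βl)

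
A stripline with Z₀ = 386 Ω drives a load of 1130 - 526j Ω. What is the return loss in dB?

RL ≈ 4.92 dB

Γ = (744 − j526)/(1516 − j526), |Γ| = 0.568
RL = −20·log₁₀|Γ| = −20·log₁₀(0.568)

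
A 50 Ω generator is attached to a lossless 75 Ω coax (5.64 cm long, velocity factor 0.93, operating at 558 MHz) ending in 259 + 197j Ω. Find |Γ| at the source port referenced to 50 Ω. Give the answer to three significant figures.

|Γ| ≈ 0.751

λ = v/f = 0.93·c / 558 MHz = 0.5 m
βl = 2π·l/λ = 2π × 0.113 = 40.6°
tan(βl) = 0.857
Z_in = Z_0·(Z_L + jZ_0·tanβl)/(Z_0 + jZ_L·tanβl) = 43.5 − j106 Ω
Γ_s = (Z_in − Z_s)/(Z_in + Z_s) = (-6.51 − j106)/(93.5 − j106), |Γ_s| = 0.751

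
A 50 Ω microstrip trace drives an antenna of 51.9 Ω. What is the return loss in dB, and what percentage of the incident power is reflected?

RL ≈ 34.6 dB; 0.0348% of incident power reflected

Γ = (51.9 − 50)/(51.9 + 50) = 0.0186
RL = −20·log₁₀(0.0186) = 34.6 dB
P_refl/P_inc = |Γ|² = 0.000348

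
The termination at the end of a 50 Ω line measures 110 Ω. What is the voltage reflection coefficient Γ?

Γ = 0.375

Γ = (Z_L − Z_0)/(Z_L + Z_0) = (110 − 50)/(110 + 50) = 60/160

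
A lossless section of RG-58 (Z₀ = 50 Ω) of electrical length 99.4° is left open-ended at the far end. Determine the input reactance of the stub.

X_in ≈ 8.28 Ω (inductive)

tan(βl) = -6.04
For an open-ended stub, Z_in = −jZ_0·cot(βl) = −jZ_0/tan(βl)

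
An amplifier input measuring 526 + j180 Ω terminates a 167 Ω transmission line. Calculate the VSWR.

VSWR ≈ 3.55

Γ = (Z_L − Z_0)/(Z_L + Z_0) = (359 + j180)/(693 + j180)
|Γ| = 402/716 = 0.561
VSWR = (1 + |Γ|)/(1 − |Γ|) = 1.56/0.439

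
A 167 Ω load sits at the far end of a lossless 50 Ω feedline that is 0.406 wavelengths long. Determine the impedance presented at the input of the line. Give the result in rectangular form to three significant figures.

Z_in ≈ 40.2 + j56.6 Ω

βl = 2π × 0.406 = 146°
tan(βl) = tan(146°) = -0.67
Z_in = Z_0·(Z_L + jZ_0·tanβl)/(Z_0 + jZ_L·tanβl)
     = 50·(167 − j33.5)/(50 − j112)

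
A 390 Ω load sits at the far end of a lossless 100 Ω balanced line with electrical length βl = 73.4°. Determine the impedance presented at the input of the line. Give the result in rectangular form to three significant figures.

Z_in ≈ 27.8 − j27.7 Ω

tan(βl) = tan(73.4°) = 3.35
Z_in = Z_0·(Z_L + jZ_0·tanβl)/(Z_0 + jZ_L·tanβl)
     = 100·(390 + j335)/(100 + j1310)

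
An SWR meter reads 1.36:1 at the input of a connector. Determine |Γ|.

|Γ| ≈ 0.153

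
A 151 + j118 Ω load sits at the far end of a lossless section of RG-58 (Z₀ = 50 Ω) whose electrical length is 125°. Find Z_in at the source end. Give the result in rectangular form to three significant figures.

tan(βl) = tan(125°) = -1.43
Z_in = Z_0·(Z_L + jZ_0·tanβl)/(Z_0 + jZ_L·tanβl)
     = 50·(151 + j46.6)/(219 − j216)

Z_in ≈ 12.2 + j22.7 Ω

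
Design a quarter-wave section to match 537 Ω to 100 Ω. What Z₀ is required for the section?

Z_qwt = √(Z_0·R_L) = √(100 × 537) = √53700

Z_qwt ≈ 232 Ω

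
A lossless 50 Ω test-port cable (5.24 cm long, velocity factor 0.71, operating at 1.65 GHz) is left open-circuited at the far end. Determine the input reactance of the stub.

X_in ≈ 74.5 Ω (inductive)

λ = v/f = 0.71·c / 1.65 GHz = 0.129 m
βl = 2π·l/λ = 2π × 0.406 = 146°
tan(βl) = -0.671
For an open-circuited stub, Z_in = −jZ_0·cot(βl) = −jZ_0/tan(βl)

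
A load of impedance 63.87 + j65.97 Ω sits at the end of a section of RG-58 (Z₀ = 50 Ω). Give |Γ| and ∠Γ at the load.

Γ ≈ 0.512 ∠ 48°

Γ = (Z_L − Z_0)/(Z_L + Z_0) = (13.87 + j65.97)/(113.9 + j65.97)
|Γ| = 67.4/132 = 0.512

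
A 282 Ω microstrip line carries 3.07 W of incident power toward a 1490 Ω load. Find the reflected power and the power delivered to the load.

Γ = (1490 − 282)/(1490 + 282) = 0.682
|Γ|² = 0.465
P_refl = |Γ|²·P_inc = 1.43 W, P_del = (1 − |Γ|²)·P_inc = 1.64 W

P_reflected ≈ 1.43 W; P_delivered ≈ 1.64 W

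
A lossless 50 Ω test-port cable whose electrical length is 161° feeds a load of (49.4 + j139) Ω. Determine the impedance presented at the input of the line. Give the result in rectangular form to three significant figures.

Z_in ≈ 14 + j64.7 Ω

tan(βl) = tan(161°) = -0.344
Z_in = Z_0·(Z_L + jZ_0·tanβl)/(Z_0 + jZ_L·tanβl)
     = 50·(49.4 + j122)/(97.9 − j17)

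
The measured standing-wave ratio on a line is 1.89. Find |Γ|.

|Γ| = (S − 1)/(S + 1) = (1.89 − 1)/(1.89 + 1) = 0.89/2.89

|Γ| ≈ 0.308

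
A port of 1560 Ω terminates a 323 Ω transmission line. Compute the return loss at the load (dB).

Γ = (1560 − 323)/(1560 + 323) = 0.657
RL = −20·log₁₀|Γ| = −20·log₁₀(0.657)

RL ≈ 3.65 dB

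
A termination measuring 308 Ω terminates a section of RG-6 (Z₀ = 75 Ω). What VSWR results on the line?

Γ = (308 − 75)/(308 + 75) = 0.608
VSWR = (1 + 0.608)/(1 − 0.608)

VSWR ≈ 4.11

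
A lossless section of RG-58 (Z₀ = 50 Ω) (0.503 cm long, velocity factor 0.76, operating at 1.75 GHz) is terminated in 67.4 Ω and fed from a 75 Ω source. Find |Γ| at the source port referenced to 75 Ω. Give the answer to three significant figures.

|Γ| ≈ 0.1

λ = v/f = 0.76·c / 1.75 GHz = 0.13 m
βl = 2π·l/λ = 2π × 0.0386 = 13.9°
tan(βl) = 0.247
Z_in = Z_0·(Z_L + jZ_0·tanβl)/(Z_0 + jZ_L·tanβl) = 64.4 − j9.1 Ω
Γ_s = (Z_in − Z_s)/(Z_in + Z_s) = (-10.6 − j9.1)/(139 − j9.1), |Γ_s| = 0.1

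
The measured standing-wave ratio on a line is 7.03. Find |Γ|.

|Γ| ≈ 0.751

|Γ| = (S − 1)/(S + 1) = (7.03 − 1)/(7.03 + 1) = 6.03/8.03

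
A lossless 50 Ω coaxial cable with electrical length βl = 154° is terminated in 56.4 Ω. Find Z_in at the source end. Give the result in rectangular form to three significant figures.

Z_in ≈ 53.6 + j5.1 Ω

tan(βl) = tan(154°) = -0.488
Z_in = Z_0·(Z_L + jZ_0·tanβl)/(Z_0 + jZ_L·tanβl)
     = 50·(56.4 − j24.4)/(50 − j27.5)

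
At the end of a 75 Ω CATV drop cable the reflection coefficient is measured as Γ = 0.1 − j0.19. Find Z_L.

Z_L ≈ 84.6 − j33.7 Ω

Z_L = Z_0·(1 + Γ)/(1 − Γ) = 75·(1.1 − j0.19)/(0.9 + j0.19)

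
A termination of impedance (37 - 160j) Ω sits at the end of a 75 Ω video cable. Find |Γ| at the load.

|Γ| ≈ 0.842

Γ = (Z_L − Z_0)/(Z_L + Z_0) = (-38 − j160)/(112 − j160)
|Γ| = 164/195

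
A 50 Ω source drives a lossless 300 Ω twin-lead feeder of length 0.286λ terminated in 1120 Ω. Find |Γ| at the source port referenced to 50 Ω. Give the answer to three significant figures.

βl = 2π × 0.286 = 103°
tan(βl) = -4.35
Z_in = Z_0·(Z_L + jZ_0·tanβl)/(Z_0 + jZ_L·tanβl) = 84.3 + j63.8 Ω
Γ_s = (Z_in − Z_s)/(Z_in + Z_s) = (34.3 + j63.8)/(134 + j63.8), |Γ_s| = 0.487

|Γ| ≈ 0.487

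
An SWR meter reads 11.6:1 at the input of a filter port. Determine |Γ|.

|Γ| ≈ 0.841

|Γ| = (S − 1)/(S + 1) = (11.6 − 1)/(11.6 + 1) = 10.6/12.6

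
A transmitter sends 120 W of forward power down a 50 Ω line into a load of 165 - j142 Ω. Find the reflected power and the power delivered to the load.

|Γ| = |(115 − j142)/(215 − j142)| = 0.709
|Γ|² = 0.503
P_refl = |Γ|²·P_inc = 60.4 W, P_del = (1 − |Γ|²)·P_inc = 59.6 W

P_reflected ≈ 60.4 W; P_delivered ≈ 59.6 W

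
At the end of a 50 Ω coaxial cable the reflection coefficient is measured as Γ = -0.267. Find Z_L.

Z_L = Z_0·(1 + Γ)/(1 − Γ) = 50·(0.733)/(1.27)

Z_L ≈ 28.9 Ω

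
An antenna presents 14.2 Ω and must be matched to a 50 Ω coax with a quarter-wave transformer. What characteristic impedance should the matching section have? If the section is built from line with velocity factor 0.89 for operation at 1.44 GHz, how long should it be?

Z_qwt = √(Z_0·R_L) = √(50 × 14.2) = √710
λ = 0.89·c/f = 0.185 m, so l = λ/4 = 0.0464 m

Z_qwt ≈ 26.6 Ω; length ≈ 4.64 cm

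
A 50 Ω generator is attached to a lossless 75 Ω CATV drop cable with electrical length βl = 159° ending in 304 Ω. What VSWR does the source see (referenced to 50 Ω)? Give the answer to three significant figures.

VSWR ≈ 5.66

tan(βl) = -0.384
Z_in = Z_0·(Z_L + jZ_0·tanβl)/(Z_0 + jZ_L·tanβl) = 102 + j130 Ω
Γ_s = (Z_in − Z_s)/(Z_in + Z_s) = (52 + j130)/(152 + j130), |Γ_s| = 0.7
VSWR = (1 + |Γ_s|)/(1 − |Γ_s|)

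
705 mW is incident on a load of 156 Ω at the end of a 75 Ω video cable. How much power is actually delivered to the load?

P_delivered ≈ 618 mW

Γ = (156 − 75)/(156 + 75) = 0.351
|Γ|² = 0.123
P_refl = |Γ|²·P_inc = 86.7 mW, P_del = (1 − |Γ|²)·P_inc = 618 mW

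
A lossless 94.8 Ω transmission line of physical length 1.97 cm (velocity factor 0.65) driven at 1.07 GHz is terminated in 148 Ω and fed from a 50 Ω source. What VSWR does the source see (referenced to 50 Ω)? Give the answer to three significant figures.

VSWR ≈ 2.38

λ = v/f = 0.65·c / 1.07 GHz = 0.182 m
βl = 2π·l/λ = 2π × 0.108 = 38.9°
tan(βl) = 0.807
Z_in = Z_0·(Z_L + jZ_0·tanβl)/(Z_0 + jZ_L·tanβl) = 94.4 − j42.5 Ω
Γ_s = (Z_in − Z_s)/(Z_in + Z_s) = (44.4 − j42.5)/(144 − j42.5), |Γ_s| = 0.408
VSWR = (1 + |Γ_s|)/(1 − |Γ_s|)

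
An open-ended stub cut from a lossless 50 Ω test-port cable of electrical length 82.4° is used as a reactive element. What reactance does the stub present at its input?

tan(βl) = 7.49
For an open-ended stub, Z_in = −jZ_0·cot(βl) = −jZ_0/tan(βl)

X_in ≈ -6.67 Ω (capacitive)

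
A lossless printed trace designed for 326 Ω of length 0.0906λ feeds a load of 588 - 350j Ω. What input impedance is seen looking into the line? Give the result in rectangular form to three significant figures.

βl = 2π × 0.0906 = 32.6°
tan(βl) = tan(32.6°) = 0.64
Z_in = Z_0·(Z_L + jZ_0·tanβl)/(Z_0 + jZ_L·tanβl)
     = 326·(588 − j141)/(550 + j376)

Z_in ≈ 198 − j220 Ω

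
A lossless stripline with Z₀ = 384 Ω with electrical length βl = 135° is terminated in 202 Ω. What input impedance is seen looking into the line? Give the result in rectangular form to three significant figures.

Z_in ≈ 316 − j218 Ω

tan(βl) = tan(135°) = -1
Z_in = Z_0·(Z_L + jZ_0·tanβl)/(Z_0 + jZ_L·tanβl)
     = 384·(202 − j384)/(384 − j202)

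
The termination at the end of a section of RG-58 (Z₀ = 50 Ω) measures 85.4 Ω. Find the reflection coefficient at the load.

Γ = 0.261

Γ = (Z_L − Z_0)/(Z_L + Z_0) = (85.4 − 50)/(85.4 + 50) = 35.4/135.4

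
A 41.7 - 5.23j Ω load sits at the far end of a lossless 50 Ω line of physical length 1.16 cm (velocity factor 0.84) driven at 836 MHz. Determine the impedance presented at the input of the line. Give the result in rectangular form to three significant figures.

Z_in ≈ 40.4 − j1.18 Ω

λ = v/f = 0.84·c / 836 MHz = 0.301 m
βl = 2π·l/λ = 2π × 0.0385 = 13.9°
tan(βl) = tan(13.9°) = 0.247
Z_in = Z_0·(Z_L + jZ_0·tanβl)/(Z_0 + jZ_L·tanβl)
     = 50·(41.7 + j7.1)/(51.3 + j10.3)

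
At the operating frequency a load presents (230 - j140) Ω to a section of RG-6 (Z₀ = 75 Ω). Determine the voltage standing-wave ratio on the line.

Γ = (Z_L − Z_0)/(Z_L + Z_0) = (155 − j140)/(305 − j140)
|Γ| = 209/336 = 0.622
VSWR = (1 + |Γ|)/(1 − |Γ|) = 1.62/0.378

VSWR ≈ 4.3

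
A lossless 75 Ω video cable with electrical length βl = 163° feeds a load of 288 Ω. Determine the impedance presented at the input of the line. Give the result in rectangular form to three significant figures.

tan(βl) = tan(163°) = -0.306
Z_in = Z_0·(Z_L + jZ_0·tanβl)/(Z_0 + jZ_L·tanβl)
     = 75·(288 − j22.9)/(75 − j88.1)

Z_in ≈ 132 + j133 Ω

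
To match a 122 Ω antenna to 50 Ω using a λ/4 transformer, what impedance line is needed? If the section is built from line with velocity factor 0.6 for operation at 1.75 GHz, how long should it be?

Z_qwt ≈ 78.1 Ω; length ≈ 2.57 cm

Z_qwt = √(Z_0·R_L) = √(50 × 122) = √6100
λ = 0.6·c/f = 0.103 m, so l = λ/4 = 0.0257 m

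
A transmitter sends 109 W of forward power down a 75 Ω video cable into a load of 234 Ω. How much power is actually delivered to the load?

Γ = (234 − 75)/(234 + 75) = 0.515
|Γ|² = 0.265
P_refl = |Γ|²·P_inc = 28.9 W, P_del = (1 − |Γ|²)·P_inc = 80.1 W

P_delivered ≈ 80.1 W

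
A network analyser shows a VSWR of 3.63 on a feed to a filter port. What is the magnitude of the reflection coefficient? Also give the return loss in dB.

|Γ| ≈ 0.568; return loss ≈ 4.91 dB

|Γ| = (S − 1)/(S + 1) = (3.63 − 1)/(3.63 + 1) = 2.63/4.63
RL = −20·log₁₀|Γ| = −20·log₁₀(0.568)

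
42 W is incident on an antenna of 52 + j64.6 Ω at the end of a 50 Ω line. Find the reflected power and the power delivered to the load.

P_reflected ≈ 12 W; P_delivered ≈ 30 W

|Γ| = |(2 + j64.6)/(102 + j64.6)| = 0.535
|Γ|² = 0.287
P_refl = |Γ|²·P_inc = 12 W, P_del = (1 − |Γ|²)·P_inc = 30 W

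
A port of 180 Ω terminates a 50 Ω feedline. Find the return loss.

Γ = (180 − 50)/(180 + 50) = 0.565
RL = −20·log₁₀|Γ| = −20·log₁₀(0.565)

RL ≈ 4.96 dB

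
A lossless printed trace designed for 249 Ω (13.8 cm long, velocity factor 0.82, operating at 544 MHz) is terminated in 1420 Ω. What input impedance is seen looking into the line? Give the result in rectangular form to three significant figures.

Z_in ≈ 49.2 + j86.8 Ω

λ = v/f = 0.82·c / 544 MHz = 0.452 m
βl = 2π·l/λ = 2π × 0.305 = 110°
tan(βl) = tan(110°) = -2.77
Z_in = Z_0·(Z_L + jZ_0·tanβl)/(Z_0 + jZ_L·tanβl)
     = 249·(1420 − j689)/(249 − j3930)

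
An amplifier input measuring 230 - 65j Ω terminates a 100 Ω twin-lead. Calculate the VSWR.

Γ = (Z_L − Z_0)/(Z_L + Z_0) = (130 − j65)/(330 − j65)
|Γ| = 145/336 = 0.432
VSWR = (1 + |Γ|)/(1 − |Γ|) = 1.43/0.568

VSWR ≈ 2.52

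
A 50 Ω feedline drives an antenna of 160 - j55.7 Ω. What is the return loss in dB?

Γ = (110 − j55.7)/(210 − j55.7), |Γ| = 0.568
RL = −20·log₁₀|Γ| = −20·log₁₀(0.568)

RL ≈ 4.92 dB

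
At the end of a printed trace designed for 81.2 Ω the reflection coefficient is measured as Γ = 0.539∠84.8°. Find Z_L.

Z_L ≈ 48.3 + j73.1 Ω

Z_L = Z_0·(1 + Γ)/(1 − Γ) = 81.2·(1.05 + j0.537)/(0.951 − j0.537)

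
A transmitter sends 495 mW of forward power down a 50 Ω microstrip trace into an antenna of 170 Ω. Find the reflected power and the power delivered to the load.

P_reflected ≈ 147 mW; P_delivered ≈ 348 mW

Γ = (170 − 50)/(170 + 50) = 0.545
|Γ|² = 0.298
P_refl = |Γ|²·P_inc = 147 mW, P_del = (1 − |Γ|²)·P_inc = 348 mW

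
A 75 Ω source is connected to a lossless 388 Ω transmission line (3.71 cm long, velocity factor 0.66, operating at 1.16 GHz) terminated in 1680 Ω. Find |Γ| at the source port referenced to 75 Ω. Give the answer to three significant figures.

|Γ| ≈ 0.424

λ = v/f = 0.66·c / 1.16 GHz = 0.171 m
βl = 2π·l/λ = 2π × 0.217 = 78.2°
tan(βl) = 4.81
Z_in = Z_0·(Z_L + jZ_0·tanβl)/(Z_0 + jZ_L·tanβl) = 93.3 − j76.2 Ω
Γ_s = (Z_in − Z_s)/(Z_in + Z_s) = (18.3 − j76.2)/(168 − j76.2), |Γ_s| = 0.424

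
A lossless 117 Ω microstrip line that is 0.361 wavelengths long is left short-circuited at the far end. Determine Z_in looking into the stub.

Z_in ≈ −j140 Ω

βl = 2π × 0.361 = 130°
tan(βl) = -1.19
For a short-circuited stub, Z_in = jZ_0·tan(βl)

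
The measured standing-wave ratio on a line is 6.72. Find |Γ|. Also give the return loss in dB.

|Γ| = (S − 1)/(S + 1) = (6.72 − 1)/(6.72 + 1) = 5.72/7.72
RL = −20·log₁₀|Γ| = −20·log₁₀(0.741)

|Γ| ≈ 0.741; return loss ≈ 2.6 dB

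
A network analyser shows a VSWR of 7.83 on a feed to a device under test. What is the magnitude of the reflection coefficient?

|Γ| = (S − 1)/(S + 1) = (7.83 − 1)/(7.83 + 1) = 6.83/8.83

|Γ| ≈ 0.773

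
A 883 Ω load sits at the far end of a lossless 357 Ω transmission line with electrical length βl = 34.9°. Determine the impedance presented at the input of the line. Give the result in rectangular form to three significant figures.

Z_in ≈ 330 − j320 Ω

tan(βl) = tan(34.9°) = 0.698
Z_in = Z_0·(Z_L + jZ_0·tanβl)/(Z_0 + jZ_L·tanβl)
     = 357·(883 + j249)/(357 + j616)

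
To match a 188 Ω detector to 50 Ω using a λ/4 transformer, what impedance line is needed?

Z_qwt ≈ 97 Ω

Z_qwt = √(Z_0·R_L) = √(50 × 188) = √9400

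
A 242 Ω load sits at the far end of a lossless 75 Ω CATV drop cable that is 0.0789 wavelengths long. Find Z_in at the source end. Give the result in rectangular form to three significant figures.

βl = 2π × 0.0789 = 28.4°
tan(βl) = tan(28.4°) = 0.541
Z_in = Z_0·(Z_L + jZ_0·tanβl)/(Z_0 + jZ_L·tanβl)
     = 75·(242 + j40.6)/(75 + j131)

Z_in ≈ 77.3 − j94.4 Ω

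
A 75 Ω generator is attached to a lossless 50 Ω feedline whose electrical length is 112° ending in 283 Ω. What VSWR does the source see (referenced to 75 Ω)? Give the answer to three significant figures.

tan(βl) = -2.48
Z_in = Z_0·(Z_L + jZ_0·tanβl)/(Z_0 + jZ_L·tanβl) = 10.2 + j19.5 Ω
Γ_s = (Z_in − Z_s)/(Z_in + Z_s) = (-64.8 + j19.5)/(85.2 + j19.5), |Γ_s| = 0.774
VSWR = (1 + |Γ_s|)/(1 − |Γ_s|)

VSWR ≈ 7.84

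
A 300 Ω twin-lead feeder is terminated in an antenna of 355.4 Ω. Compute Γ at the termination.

Γ = 0.0845

Γ = (Z_L − Z_0)/(Z_L + Z_0) = (355.4 − 300)/(355.4 + 300) = 55.4/655.4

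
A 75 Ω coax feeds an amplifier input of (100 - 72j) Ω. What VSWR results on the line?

Γ = (Z_L − Z_0)/(Z_L + Z_0) = (25 − j72)/(175 − j72)
|Γ| = 76.2/189 = 0.403
VSWR = (1 + |Γ|)/(1 − |Γ|) = 1.4/0.597

VSWR ≈ 2.35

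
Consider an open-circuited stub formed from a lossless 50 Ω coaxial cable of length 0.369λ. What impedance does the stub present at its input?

βl = 2π × 0.369 = 133°
tan(βl) = -1.08
For an open-circuited stub, Z_in = −jZ_0·cot(βl) = −jZ_0/tan(βl)

Z_in ≈ +j46.4 Ω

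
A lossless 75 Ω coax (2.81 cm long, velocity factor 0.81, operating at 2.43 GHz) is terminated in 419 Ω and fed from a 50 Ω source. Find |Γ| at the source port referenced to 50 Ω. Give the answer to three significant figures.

|Γ| ≈ 0.592

λ = v/f = 0.81·c / 2.43 GHz = 0.1 m
βl = 2π·l/λ = 2π × 0.281 = 101°
tan(βl) = -5.07
Z_in = Z_0·(Z_L + jZ_0·tanβl)/(Z_0 + jZ_L·tanβl) = 13.9 + j14.3 Ω
Γ_s = (Z_in − Z_s)/(Z_in + Z_s) = (-36.1 + j14.3)/(63.9 + j14.3), |Γ_s| = 0.592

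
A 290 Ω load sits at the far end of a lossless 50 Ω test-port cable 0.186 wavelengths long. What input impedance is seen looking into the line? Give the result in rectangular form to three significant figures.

βl = 2π × 0.186 = 67°
tan(βl) = tan(67°) = 2.35
Z_in = Z_0·(Z_L + jZ_0·tanβl)/(Z_0 + jZ_L·tanβl)
     = 50·(290 + j118)/(50 + j682)

Z_in ≈ 10.1 − j20.5 Ω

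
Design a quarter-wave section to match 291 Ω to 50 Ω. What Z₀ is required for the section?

Z_qwt = √(Z_0·R_L) = √(50 × 291) = √14550

Z_qwt ≈ 121 Ω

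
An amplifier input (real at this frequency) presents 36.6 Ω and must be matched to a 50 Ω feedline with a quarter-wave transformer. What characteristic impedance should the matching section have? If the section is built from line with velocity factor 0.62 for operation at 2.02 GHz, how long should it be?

Z_qwt = √(Z_0·R_L) = √(50 × 36.6) = √1830
λ = 0.62·c/f = 0.0921 m, so l = λ/4 = 0.023 m

Z_qwt ≈ 42.8 Ω; length ≈ 2.3 cm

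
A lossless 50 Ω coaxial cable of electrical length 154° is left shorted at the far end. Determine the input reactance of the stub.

tan(βl) = -0.488
For a shorted stub, Z_in = jZ_0·tan(βl)

X_in ≈ -24.4 Ω (capacitive)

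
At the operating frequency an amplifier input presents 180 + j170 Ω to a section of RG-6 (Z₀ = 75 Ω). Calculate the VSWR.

Γ = (Z_L − Z_0)/(Z_L + Z_0) = (105 + j170)/(255 + j170)
|Γ| = 200/306 = 0.652
VSWR = (1 + |Γ|)/(1 − |Γ|) = 1.65/0.348

VSWR ≈ 4.75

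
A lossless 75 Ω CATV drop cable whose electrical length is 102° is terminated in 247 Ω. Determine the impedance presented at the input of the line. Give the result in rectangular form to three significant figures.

Z_in ≈ 23.7 + j14.4 Ω

tan(βl) = tan(102°) = -4.7
Z_in = Z_0·(Z_L + jZ_0·tanβl)/(Z_0 + jZ_L·tanβl)
     = 75·(247 − j353)/(75 − j1160)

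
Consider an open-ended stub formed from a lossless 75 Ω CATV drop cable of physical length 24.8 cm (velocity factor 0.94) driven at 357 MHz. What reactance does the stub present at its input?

λ = v/f = 0.94·c / 357 MHz = 0.79 m
βl = 2π·l/λ = 2π × 0.314 = 113°
tan(βl) = -2.35
For an open-ended stub, Z_in = −jZ_0·cot(βl) = −jZ_0/tan(βl)

X_in ≈ 31.9 Ω (inductive)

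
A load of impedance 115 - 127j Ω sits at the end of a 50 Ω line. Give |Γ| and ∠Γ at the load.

Γ ≈ 0.685 ∠ -25.3°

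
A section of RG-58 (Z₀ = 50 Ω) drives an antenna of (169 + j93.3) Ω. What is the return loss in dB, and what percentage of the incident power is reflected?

Γ = (119 + j93.3)/(219 + j93.3), |Γ| = 0.635
RL = −20·log₁₀(0.635) = 3.94 dB
P_refl/P_inc = |Γ|² = 0.404

RL ≈ 3.94 dB; 40.4% of incident power reflected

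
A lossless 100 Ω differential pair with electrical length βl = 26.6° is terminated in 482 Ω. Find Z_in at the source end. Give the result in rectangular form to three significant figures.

tan(βl) = tan(26.6°) = 0.501
Z_in = Z_0·(Z_L + jZ_0·tanβl)/(Z_0 + jZ_L·tanβl)
     = 100·(482 + j50.1)/(100 + j241)

Z_in ≈ 88.3 − j163 Ω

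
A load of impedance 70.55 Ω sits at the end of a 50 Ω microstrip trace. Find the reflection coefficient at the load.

Γ = 0.17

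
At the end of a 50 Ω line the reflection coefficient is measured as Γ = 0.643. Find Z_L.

Z_L = Z_0·(1 + Γ)/(1 − Γ) = 50·(1.64)/(0.357)

Z_L ≈ 230 Ω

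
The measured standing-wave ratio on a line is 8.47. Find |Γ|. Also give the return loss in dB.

|Γ| ≈ 0.789; return loss ≈ 2.06 dB

|Γ| = (S − 1)/(S + 1) = (8.47 − 1)/(8.47 + 1) = 7.47/9.47
RL = −20·log₁₀|Γ| = −20·log₁₀(0.789)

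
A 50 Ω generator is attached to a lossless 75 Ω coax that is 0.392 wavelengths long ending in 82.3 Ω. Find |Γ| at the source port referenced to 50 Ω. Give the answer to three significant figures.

βl = 2π × 0.392 = 141°
tan(βl) = -0.806
Z_in = Z_0·(Z_L + jZ_0·tanβl)/(Z_0 + jZ_L·tanβl) = 76.2 + j6.92 Ω
Γ_s = (Z_in − Z_s)/(Z_in + Z_s) = (26.2 + j6.92)/(126 + j6.92), |Γ_s| = 0.214

|Γ| ≈ 0.214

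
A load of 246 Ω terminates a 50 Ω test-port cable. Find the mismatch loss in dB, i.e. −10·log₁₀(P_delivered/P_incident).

Γ = (246 − 50)/(246 + 50) = 0.662
|Γ|² = 0.438, so P_del/P_inc = 1 − |Γ|² = 0.562
ML = −10·log₁₀(1 − |Γ|²)

mismatch loss ≈ 2.51 dB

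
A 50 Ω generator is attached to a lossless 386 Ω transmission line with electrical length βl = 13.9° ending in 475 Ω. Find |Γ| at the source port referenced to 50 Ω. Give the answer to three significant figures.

|Γ| ≈ 0.806

tan(βl) = 0.247
Z_in = Z_0·(Z_L + jZ_0·tanβl)/(Z_0 + jZ_L·tanβl) = 461 − j45 Ω
Γ_s = (Z_in − Z_s)/(Z_in + Z_s) = (411 − j45)/(511 − j45), |Γ_s| = 0.806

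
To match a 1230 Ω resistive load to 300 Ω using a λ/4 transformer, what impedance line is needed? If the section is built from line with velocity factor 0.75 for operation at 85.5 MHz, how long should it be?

Z_qwt ≈ 607 Ω; length ≈ 65.8 cm

Z_qwt = √(Z_0·R_L) = √(300 × 1230) = √369000
λ = 0.75·c/f = 2.63 m, so l = λ/4 = 0.658 m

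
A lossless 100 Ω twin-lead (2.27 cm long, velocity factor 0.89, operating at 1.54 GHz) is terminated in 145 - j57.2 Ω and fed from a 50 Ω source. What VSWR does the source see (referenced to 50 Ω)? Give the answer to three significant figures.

λ = v/f = 0.89·c / 1.54 GHz = 0.173 m
βl = 2π·l/λ = 2π × 0.131 = 47.1°
tan(βl) = 1.08
Z_in = Z_0·(Z_L + jZ_0·tanβl)/(Z_0 + jZ_L·tanβl) = 62 − j28.7 Ω
Γ_s = (Z_in − Z_s)/(Z_in + Z_s) = (12 − j28.7)/(112 − j28.7), |Γ_s| = 0.269
VSWR = (1 + |Γ_s|)/(1 − |Γ_s|)

VSWR ≈ 1.74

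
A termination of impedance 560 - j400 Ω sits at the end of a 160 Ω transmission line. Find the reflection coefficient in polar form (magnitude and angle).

Γ = (Z_L − Z_0)/(Z_L + Z_0) = (400 − j400)/(720 − j400)
|Γ| = 566/824 = 0.687

Γ ≈ 0.687 ∠ -15.9°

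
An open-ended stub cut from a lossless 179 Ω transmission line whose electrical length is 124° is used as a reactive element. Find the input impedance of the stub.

Z_in ≈ +j121 Ω

tan(βl) = -1.48
For an open-ended stub, Z_in = −jZ_0·cot(βl) = −jZ_0/tan(βl)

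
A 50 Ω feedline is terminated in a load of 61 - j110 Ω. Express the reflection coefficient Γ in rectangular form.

Γ ≈ 0.545 − j0.45

Γ = (Z_L − Z_0)/(Z_L + Z_0) = (11 − j110)/(111 − j110)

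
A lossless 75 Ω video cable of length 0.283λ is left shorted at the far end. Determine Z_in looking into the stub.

Z_in ≈ −j357 Ω

βl = 2π × 0.283 = 102°
tan(βl) = -4.75
For a shorted stub, Z_in = jZ_0·tan(βl)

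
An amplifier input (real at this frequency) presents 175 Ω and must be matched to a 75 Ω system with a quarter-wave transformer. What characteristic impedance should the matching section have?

Z_qwt = √(Z_0·R_L) = √(75 × 175) = √13120

Z_qwt ≈ 115 Ω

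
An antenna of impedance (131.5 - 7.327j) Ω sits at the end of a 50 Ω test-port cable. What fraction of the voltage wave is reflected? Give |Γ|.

Γ = (Z_L − Z_0)/(Z_L + Z_0) = (81.5 − j7.327)/(181.5 − j7.327)
|Γ| = 81.8/182

|Γ| ≈ 0.45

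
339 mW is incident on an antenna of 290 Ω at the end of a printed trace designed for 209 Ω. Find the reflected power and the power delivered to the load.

Γ = (290 − 209)/(290 + 209) = 0.162
|Γ|² = 0.0263
P_refl = |Γ|²·P_inc = 8.93 mW, P_del = (1 − |Γ|²)·P_inc = 330 mW

P_reflected ≈ 8.93 mW; P_delivered ≈ 330 mW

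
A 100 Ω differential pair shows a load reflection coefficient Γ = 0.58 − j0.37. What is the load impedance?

Z_L ≈ 168 − j236 Ω

Z_L = Z_0·(1 + Γ)/(1 − Γ) = 100·(1.58 − j0.37)/(0.42 + j0.37)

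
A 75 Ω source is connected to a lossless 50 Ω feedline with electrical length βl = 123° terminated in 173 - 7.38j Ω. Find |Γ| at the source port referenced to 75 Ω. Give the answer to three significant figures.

tan(βl) = -1.54
Z_in = Z_0·(Z_L + jZ_0·tanβl)/(Z_0 + jZ_L·tanβl) = 20.1 + j29.6 Ω
Γ_s = (Z_in − Z_s)/(Z_in + Z_s) = (-54.9 + j29.6)/(95.1 + j29.6), |Γ_s| = 0.626

|Γ| ≈ 0.626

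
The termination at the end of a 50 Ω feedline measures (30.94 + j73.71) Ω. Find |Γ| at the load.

Γ = (Z_L − Z_0)/(Z_L + Z_0) = (-19.06 + j73.71)/(80.94 + j73.71)
|Γ| = 76.1/109

|Γ| ≈ 0.695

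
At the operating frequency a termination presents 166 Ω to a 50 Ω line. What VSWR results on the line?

VSWR ≈ 3.32

Γ = (166 − 50)/(166 + 50) = 0.537
VSWR = (1 + 0.537)/(1 − 0.537)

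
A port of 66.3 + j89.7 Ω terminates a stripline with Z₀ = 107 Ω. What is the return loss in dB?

Γ = (-40.7 + j89.7)/(173.3 + j89.7), |Γ| = 0.505
RL = −20·log₁₀|Γ| = −20·log₁₀(0.505)

RL ≈ 5.94 dB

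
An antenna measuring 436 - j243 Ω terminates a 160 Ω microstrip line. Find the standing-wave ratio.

Γ = (Z_L − Z_0)/(Z_L + Z_0) = (276 − j243)/(596 − j243)
|Γ| = 368/644 = 0.571
VSWR = (1 + |Γ|)/(1 − |Γ|) = 1.57/0.429

VSWR ≈ 3.67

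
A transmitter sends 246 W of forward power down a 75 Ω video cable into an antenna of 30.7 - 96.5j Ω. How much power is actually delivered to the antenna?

|Γ| = |(-44.3 − j96.5)/(105.7 − j96.5)| = 0.742
|Γ|² = 0.55
P_refl = |Γ|²·P_inc = 135 W, P_del = (1 − |Γ|²)·P_inc = 111 W

P_delivered ≈ 111 W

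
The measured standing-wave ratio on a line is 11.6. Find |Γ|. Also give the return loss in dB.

|Γ| = (S − 1)/(S + 1) = (11.6 − 1)/(11.6 + 1) = 10.6/12.6
RL = −20·log₁₀|Γ| = −20·log₁₀(0.841)

|Γ| ≈ 0.841; return loss ≈ 1.5 dB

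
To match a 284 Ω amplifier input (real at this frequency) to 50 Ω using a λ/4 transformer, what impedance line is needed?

Z_qwt = √(Z_0·R_L) = √(50 × 284) = √14200

Z_qwt ≈ 119 Ω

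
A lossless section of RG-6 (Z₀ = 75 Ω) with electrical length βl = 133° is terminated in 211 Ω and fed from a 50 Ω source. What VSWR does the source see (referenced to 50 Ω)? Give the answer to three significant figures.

VSWR ≈ 3.03

tan(βl) = -1.07
Z_in = Z_0·(Z_L + jZ_0·tanβl)/(Z_0 + jZ_L·tanβl) = 44.9 + j55.1 Ω
Γ_s = (Z_in − Z_s)/(Z_in + Z_s) = (-5.09 + j55.1)/(94.9 + j55.1), |Γ_s| = 0.504
VSWR = (1 + |Γ_s|)/(1 − |Γ_s|)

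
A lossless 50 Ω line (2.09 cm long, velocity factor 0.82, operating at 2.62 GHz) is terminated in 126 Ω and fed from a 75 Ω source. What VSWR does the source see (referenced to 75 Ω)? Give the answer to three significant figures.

VSWR ≈ 3.72

λ = v/f = 0.82·c / 2.62 GHz = 0.0939 m
βl = 2π·l/λ = 2π × 0.223 = 80.1°
tan(βl) = 5.75
Z_in = Z_0·(Z_L + jZ_0·tanβl)/(Z_0 + jZ_L·tanβl) = 20.3 − j7.29 Ω
Γ_s = (Z_in − Z_s)/(Z_in + Z_s) = (-54.7 − j7.29)/(95.3 − j7.29), |Γ_s| = 0.577
VSWR = (1 + |Γ_s|)/(1 − |Γ_s|)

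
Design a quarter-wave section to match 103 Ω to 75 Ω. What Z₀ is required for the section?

Z_qwt ≈ 87.9 Ω

Z_qwt = √(Z_0·R_L) = √(75 × 103) = √7725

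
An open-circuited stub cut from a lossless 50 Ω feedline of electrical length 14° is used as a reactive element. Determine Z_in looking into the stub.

Z_in ≈ −j201 Ω

tan(βl) = 0.249
For an open-circuited stub, Z_in = −jZ_0·cot(βl) = −jZ_0/tan(βl)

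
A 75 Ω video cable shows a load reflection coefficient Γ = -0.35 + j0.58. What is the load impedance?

Z_L ≈ 18.8 + j40.3 Ω

Z_L = Z_0·(1 + Γ)/(1 − Γ) = 75·(0.65 + j0.58)/(1.35 − j0.58)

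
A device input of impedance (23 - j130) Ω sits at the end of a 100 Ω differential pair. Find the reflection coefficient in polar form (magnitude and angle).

Γ ≈ 0.844 ∠ -74.1°

Γ = (Z_L − Z_0)/(Z_L + Z_0) = (-77 − j130)/(123 − j130)
|Γ| = 151/179 = 0.844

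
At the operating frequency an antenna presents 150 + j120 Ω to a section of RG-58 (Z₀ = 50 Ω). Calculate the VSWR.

VSWR ≈ 5.06

Γ = (Z_L − Z_0)/(Z_L + Z_0) = (100 + j120)/(200 + j120)
|Γ| = 156/233 = 0.67
VSWR = (1 + |Γ|)/(1 − |Γ|) = 1.67/0.33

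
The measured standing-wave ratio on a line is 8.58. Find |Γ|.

|Γ| = (S − 1)/(S + 1) = (8.58 − 1)/(8.58 + 1) = 7.58/9.58

|Γ| ≈ 0.791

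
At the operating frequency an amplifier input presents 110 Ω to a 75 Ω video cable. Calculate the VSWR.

VSWR ≈ 1.47

Γ = (110 − 75)/(110 + 75) = 0.189
VSWR = (1 + 0.189)/(1 − 0.189)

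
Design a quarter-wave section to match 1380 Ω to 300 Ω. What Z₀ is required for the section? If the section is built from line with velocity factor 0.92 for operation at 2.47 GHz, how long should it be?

Z_qwt = √(Z_0·R_L) = √(300 × 1380) = √414000
λ = 0.92·c/f = 0.112 m, so l = λ/4 = 0.0279 m

Z_qwt ≈ 643 Ω; length ≈ 2.79 cm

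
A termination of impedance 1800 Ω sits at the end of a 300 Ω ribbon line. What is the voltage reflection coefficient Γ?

Γ = 0.714

Γ = (Z_L − Z_0)/(Z_L + Z_0) = (1800 − 300)/(1800 + 300) = 1500/2100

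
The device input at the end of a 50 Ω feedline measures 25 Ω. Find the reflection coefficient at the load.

Γ = -0.333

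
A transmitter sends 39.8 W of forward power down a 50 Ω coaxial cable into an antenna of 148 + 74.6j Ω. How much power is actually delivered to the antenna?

|Γ| = |(98 + j74.6)/(198 + j74.6)| = 0.582
|Γ|² = 0.339
P_refl = |Γ|²·P_inc = 13.5 W, P_del = (1 − |Γ|²)·P_inc = 26.3 W

P_delivered ≈ 26.3 W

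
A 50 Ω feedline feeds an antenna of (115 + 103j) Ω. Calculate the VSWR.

Γ = (Z_L − Z_0)/(Z_L + Z_0) = (65 + j103)/(165 + j103)
|Γ| = 122/195 = 0.626
VSWR = (1 + |Γ|)/(1 − |Γ|) = 1.63/0.374

VSWR ≈ 4.35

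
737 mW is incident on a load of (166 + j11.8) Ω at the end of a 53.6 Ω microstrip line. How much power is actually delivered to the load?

P_delivered ≈ 542 mW

|Γ| = |(112.4 + j11.8)/(219.6 + j11.8)| = 0.514
|Γ|² = 0.264
P_refl = |Γ|²·P_inc = 195 mW, P_del = (1 − |Γ|²)·P_inc = 542 mW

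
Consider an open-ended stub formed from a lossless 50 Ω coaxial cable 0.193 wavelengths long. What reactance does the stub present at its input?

βl = 2π × 0.193 = 69.5°
tan(βl) = 2.67
For an open-ended stub, Z_in = −jZ_0·cot(βl) = −jZ_0/tan(βl)

X_in ≈ -18.7 Ω (capacitive)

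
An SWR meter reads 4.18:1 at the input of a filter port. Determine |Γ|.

|Γ| ≈ 0.614

|Γ| = (S − 1)/(S + 1) = (4.18 − 1)/(4.18 + 1) = 3.18/5.18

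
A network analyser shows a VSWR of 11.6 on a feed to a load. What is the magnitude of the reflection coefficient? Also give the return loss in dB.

|Γ| ≈ 0.841; return loss ≈ 1.5 dB

|Γ| = (S − 1)/(S + 1) = (11.6 − 1)/(11.6 + 1) = 10.6/12.6
RL = −20·log₁₀|Γ| = −20·log₁₀(0.841)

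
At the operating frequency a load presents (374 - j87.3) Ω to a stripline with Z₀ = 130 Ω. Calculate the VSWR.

Γ = (Z_L − Z_0)/(Z_L + Z_0) = (244 − j87.3)/(504 − j87.3)
|Γ| = 259/512 = 0.507
VSWR = (1 + |Γ|)/(1 − |Γ|) = 1.51/0.493

VSWR ≈ 3.05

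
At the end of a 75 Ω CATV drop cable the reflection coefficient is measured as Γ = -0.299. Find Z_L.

Z_L ≈ 40.5 Ω

Z_L = Z_0·(1 + Γ)/(1 − Γ) = 75·(0.701)/(1.3)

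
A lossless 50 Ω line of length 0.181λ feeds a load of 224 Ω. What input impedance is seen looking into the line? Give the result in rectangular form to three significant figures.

Z_in ≈ 13.4 − j21.8 Ω

βl = 2π × 0.181 = 65.2°
tan(βl) = tan(65.2°) = 2.16
Z_in = Z_0·(Z_L + jZ_0·tanβl)/(Z_0 + jZ_L·tanβl)
     = 50·(224 + j108)/(50 + j484)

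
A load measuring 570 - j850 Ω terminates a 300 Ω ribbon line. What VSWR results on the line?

Γ = (Z_L − Z_0)/(Z_L + Z_0) = (270 − j850)/(870 − j850)
|Γ| = 892/1220 = 0.733
VSWR = (1 + |Γ|)/(1 − |Γ|) = 1.73/0.267

VSWR ≈ 6.5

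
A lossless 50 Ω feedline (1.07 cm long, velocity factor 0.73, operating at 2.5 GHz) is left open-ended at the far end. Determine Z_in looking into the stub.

Z_in ≈ −j51.8 Ω

λ = v/f = 0.73·c / 2.5 GHz = 0.0876 m
βl = 2π·l/λ = 2π × 0.122 = 44°
tan(βl) = 0.965
For an open-ended stub, Z_in = −jZ_0·cot(βl) = −jZ_0/tan(βl)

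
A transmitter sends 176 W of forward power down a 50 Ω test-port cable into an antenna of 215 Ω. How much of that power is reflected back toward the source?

Γ = (215 − 50)/(215 + 50) = 0.623
|Γ|² = 0.388
P_refl = |Γ|²·P_inc = 68.2 W, P_del = (1 − |Γ|²)·P_inc = 108 W

P_reflected ≈ 68.2 W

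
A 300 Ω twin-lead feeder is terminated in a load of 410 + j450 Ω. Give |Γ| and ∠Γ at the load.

Γ ≈ 0.551 ∠ 43.9°

Γ = (Z_L − Z_0)/(Z_L + Z_0) = (110 + j450)/(710 + j450)
|Γ| = 463/841 = 0.551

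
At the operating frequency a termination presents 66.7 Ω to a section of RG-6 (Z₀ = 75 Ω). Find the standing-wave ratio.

Γ = (66.7 − 75)/(66.7 + 75) = -0.0586
VSWR = (1 + 0.0586)/(1 − 0.0586)

VSWR ≈ 1.12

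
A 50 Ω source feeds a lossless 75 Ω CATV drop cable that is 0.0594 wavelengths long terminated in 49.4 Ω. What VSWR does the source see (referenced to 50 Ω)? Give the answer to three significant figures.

βl = 2π × 0.0594 = 21.4°
tan(βl) = 0.392
Z_in = Z_0·(Z_L + jZ_0·tanβl)/(Z_0 + jZ_L·tanβl) = 53.4 + j15.6 Ω
Γ_s = (Z_in − Z_s)/(Z_in + Z_s) = (3.42 + j15.6)/(103 + j15.6), |Γ_s| = 0.153
VSWR = (1 + |Γ_s|)/(1 − |Γ_s|)

VSWR ≈ 1.36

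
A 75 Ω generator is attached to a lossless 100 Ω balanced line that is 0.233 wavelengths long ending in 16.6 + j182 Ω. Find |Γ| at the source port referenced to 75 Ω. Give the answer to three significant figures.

|Γ| ≈ 0.922

βl = 2π × 0.233 = 83.9°
tan(βl) = 9.33
Z_in = Z_0·(Z_L + jZ_0·tanβl)/(Z_0 + jZ_L·tanβl) = 5.67 − j69.2 Ω
Γ_s = (Z_in − Z_s)/(Z_in + Z_s) = (-69.3 − j69.2)/(80.7 − j69.2), |Γ_s| = 0.922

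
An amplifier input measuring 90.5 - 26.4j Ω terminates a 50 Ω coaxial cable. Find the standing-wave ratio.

VSWR ≈ 2.02

Γ = (Z_L − Z_0)/(Z_L + Z_0) = (40.5 − j26.4)/(140.5 − j26.4)
|Γ| = 48.3/143 = 0.338
VSWR = (1 + |Γ|)/(1 − |Γ|) = 1.34/0.662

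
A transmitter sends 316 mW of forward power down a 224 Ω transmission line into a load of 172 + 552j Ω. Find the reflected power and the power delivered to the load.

P_reflected ≈ 210 mW; P_delivered ≈ 106 mW

|Γ| = |(-52 + j552)/(396 + j552)| = 0.816
|Γ|² = 0.666
P_refl = |Γ|²·P_inc = 210 mW, P_del = (1 − |Γ|²)·P_inc = 106 mW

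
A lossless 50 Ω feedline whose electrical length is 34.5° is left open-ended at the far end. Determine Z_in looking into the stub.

Z_in ≈ −j72.8 Ω

tan(βl) = 0.687
For an open-ended stub, Z_in = −jZ_0·cot(βl) = −jZ_0/tan(βl)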